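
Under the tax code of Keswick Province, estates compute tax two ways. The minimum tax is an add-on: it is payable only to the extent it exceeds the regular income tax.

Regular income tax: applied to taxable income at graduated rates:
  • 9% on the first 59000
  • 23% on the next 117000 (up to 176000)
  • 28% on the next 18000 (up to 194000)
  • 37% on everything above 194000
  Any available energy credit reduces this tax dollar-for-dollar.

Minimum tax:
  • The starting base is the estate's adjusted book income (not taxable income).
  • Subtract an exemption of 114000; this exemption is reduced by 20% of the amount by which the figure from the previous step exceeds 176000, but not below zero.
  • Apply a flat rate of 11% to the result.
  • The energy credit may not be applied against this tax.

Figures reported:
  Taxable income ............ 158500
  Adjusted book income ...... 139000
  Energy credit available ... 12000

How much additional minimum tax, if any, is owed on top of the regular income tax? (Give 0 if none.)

Minimum tax:
  Base (adjusted book income): 139000
  Exemption: 139000 ≤ 176000, so full 114000 applies
  Base: 139000 − 114000 = 25000
  25000 × 11% = 2750

Regular income tax:
  59000 × 9% = 5310
  99500 × 23% = 22885
  → 28195
  Less energy credit 12000 → 16195

2750 ≤ 16195, so no add-on is due.

0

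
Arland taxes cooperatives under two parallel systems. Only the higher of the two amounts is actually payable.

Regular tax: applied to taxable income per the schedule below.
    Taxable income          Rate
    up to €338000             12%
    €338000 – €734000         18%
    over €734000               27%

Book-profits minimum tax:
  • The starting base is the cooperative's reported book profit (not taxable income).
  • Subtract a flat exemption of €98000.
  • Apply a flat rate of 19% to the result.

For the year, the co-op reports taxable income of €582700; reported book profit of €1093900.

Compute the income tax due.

Regular tax:
  €338000 × 12% = €40560
  €244700 × 18% = €44046
  → €84606

Book-profits minimum tax:
  Base (reported book profit): €1093900
  Less exemption €98000 → base €995900
  €995900 × 19% = €189221

€189221 > €84606, so the book-profits minimum tax is the binding amount.

€189221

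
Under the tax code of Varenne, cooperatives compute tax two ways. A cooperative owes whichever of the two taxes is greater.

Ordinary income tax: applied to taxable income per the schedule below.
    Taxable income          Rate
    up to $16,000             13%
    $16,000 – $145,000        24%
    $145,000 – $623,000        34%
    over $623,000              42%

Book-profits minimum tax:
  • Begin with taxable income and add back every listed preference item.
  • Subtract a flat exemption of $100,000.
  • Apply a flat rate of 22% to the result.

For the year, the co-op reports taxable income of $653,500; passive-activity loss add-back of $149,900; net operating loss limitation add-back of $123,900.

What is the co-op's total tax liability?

$208,370

Book-profits minimum tax:
  Adjusted income: $653,500 + $149,900 + $123,900 = $927,300
  Less exemption $100,000 → base $827,300
  $827,300 × 22% = $182,006

Ordinary income tax:
  $16,000 × 13% = $2,080
  $129,000 × 24% = $30,960
  $478,000 × 34% = $162,520
  $30,500 × 42% = $12,810
  → $208,370

$208,370 > $182,006, so the ordinary income tax governs.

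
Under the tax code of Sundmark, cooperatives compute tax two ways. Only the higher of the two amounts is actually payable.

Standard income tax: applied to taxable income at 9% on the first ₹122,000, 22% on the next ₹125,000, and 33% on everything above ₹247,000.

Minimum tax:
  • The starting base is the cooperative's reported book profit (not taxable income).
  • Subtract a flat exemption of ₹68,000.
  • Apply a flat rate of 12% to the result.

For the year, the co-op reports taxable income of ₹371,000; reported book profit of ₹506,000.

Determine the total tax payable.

Minimum tax:
  Base (reported book profit): ₹506,000
  Less exemption ₹68,000 → base ₹438,000
  ₹438,000 × 12% = ₹52,560

Standard income tax:
  ₹122,000 × 9% = ₹10,980
  ₹125,000 × 22% = ₹27,500
  ₹124,000 × 33% = ₹40,920
  → ₹79,400

₹79,400 > ₹52,560, so the standard income tax governs.

₹79,400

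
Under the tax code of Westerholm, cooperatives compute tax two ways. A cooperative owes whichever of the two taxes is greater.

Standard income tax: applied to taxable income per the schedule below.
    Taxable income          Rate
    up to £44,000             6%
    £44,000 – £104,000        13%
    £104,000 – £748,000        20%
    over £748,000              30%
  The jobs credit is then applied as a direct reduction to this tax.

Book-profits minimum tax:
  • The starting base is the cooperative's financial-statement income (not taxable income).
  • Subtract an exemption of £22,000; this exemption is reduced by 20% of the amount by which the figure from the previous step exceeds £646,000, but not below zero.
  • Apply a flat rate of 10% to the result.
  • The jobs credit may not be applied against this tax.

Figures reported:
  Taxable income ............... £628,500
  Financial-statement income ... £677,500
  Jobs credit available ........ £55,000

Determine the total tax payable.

£66,180

Standard income tax:
  £44,000 × 6% = £2,640
  £60,000 × 13% = £7,800
  £524,500 × 20% = £104,900
  → £115,340
  Less jobs credit £55,000 → £60,340

Book-profits minimum tax:
  Base (financial-statement income): £677,500
  Exemption: £22,000 − 20% × (£677,500 − £646,000) = £22,000 − £6,300 = £15,700
  Base: £677,500 − £15,700 = £661,800
  £661,800 × 10% = £66,180

£66,180 > £60,340, so the book-profits minimum tax is the binding amount.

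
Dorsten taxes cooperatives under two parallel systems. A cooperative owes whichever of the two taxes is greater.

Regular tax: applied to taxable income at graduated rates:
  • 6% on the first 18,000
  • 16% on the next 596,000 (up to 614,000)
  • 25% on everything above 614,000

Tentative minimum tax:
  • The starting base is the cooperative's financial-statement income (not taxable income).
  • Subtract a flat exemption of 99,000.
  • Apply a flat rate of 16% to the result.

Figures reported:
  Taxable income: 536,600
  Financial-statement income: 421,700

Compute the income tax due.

Regular tax:
  18,000 × 6% = 1,080
  518,600 × 16% = 82,976
  → 84,056

Tentative minimum tax:
  Base (financial-statement income): 421,700
  Less exemption 99,000 → base 322,700
  322,700 × 16% = 51,632

84,056 > 51,632, so the regular tax governs.

84,056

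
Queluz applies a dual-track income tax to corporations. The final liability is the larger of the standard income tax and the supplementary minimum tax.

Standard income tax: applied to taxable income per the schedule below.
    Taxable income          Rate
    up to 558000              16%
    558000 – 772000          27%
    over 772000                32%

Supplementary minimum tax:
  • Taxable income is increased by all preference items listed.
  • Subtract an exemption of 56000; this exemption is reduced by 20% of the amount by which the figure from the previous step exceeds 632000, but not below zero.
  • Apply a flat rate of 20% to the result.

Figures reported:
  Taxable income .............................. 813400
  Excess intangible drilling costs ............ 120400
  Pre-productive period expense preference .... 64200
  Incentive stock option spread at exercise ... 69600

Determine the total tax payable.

213520

Supplementary minimum tax:
  Adjusted income: 813400 + 120400 + 64200 + 69600 = 1067600
  Exemption: 20% × (1067600 − 632000) = 87120 ≥ 56000, so the exemption is fully phased out
  Base: 1067600 − 0 = 1067600
  1067600 × 20% = 213520

Standard income tax:
  558000 × 16% = 89280
  214000 × 27% = 57780
  41400 × 32% = 13248
  → 160308

213520 > 160308, so the supplementary minimum tax is the binding amount.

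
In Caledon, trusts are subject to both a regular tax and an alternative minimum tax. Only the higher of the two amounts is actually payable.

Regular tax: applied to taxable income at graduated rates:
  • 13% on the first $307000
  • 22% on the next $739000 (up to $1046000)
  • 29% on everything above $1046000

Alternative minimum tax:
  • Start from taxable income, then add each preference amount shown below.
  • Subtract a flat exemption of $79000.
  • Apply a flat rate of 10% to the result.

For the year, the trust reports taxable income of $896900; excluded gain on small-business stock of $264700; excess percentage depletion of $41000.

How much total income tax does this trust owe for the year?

Alternative minimum tax:
  Adjusted income: $896900 + $264700 + $41000 = $1202600
  Less exemption $79000 → base $1123600
  $1123600 × 10% = $112360

Regular tax:
  $307000 × 13% = $39910
  $589900 × 22% = $129778
  → $169688

$169688 > $112360, so the regular tax governs.

$169688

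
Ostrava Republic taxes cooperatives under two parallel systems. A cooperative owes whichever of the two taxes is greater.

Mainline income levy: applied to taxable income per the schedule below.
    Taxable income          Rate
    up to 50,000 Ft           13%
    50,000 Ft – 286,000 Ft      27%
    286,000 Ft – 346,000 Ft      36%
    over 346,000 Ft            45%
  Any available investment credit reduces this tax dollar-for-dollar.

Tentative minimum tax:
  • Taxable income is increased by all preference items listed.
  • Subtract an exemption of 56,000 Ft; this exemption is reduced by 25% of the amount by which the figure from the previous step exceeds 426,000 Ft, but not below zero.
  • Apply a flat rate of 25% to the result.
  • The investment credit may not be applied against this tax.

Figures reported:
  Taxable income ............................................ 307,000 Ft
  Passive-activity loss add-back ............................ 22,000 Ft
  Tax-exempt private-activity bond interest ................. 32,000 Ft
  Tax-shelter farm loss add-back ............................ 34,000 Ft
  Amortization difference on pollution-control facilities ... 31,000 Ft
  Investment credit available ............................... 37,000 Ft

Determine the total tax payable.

Tentative minimum tax:
  Adjusted income: 307,000 Ft + 22,000 Ft + 32,000 Ft + 34,000 Ft + 31,000 Ft = 426,000 Ft
  Exemption: 426,000 Ft ≤ 426,000 Ft, so full 56,000 Ft applies
  Base: 426,000 Ft − 56,000 Ft = 370,000 Ft
  370,000 Ft × 25% = 92,500 Ft

Mainline income levy:
  50,000 Ft × 13% = 6,500 Ft
  236,000 Ft × 27% = 63,720 Ft
  21,000 Ft × 36% = 7,560 Ft
  → 77,780 Ft
  Less investment credit 37,000 Ft → 40,780 Ft

92,500 Ft > 40,780 Ft, so the tentative minimum tax is the binding amount.

92,500 Ft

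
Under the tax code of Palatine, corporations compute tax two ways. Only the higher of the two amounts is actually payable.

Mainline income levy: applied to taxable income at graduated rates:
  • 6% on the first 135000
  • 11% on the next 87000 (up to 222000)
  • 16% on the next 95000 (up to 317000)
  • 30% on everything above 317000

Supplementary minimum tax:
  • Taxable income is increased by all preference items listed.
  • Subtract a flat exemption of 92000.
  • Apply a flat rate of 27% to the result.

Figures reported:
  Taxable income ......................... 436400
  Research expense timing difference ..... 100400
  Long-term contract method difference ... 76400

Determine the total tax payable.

140724

Supplementary minimum tax:
  Adjusted income: 436400 + 100400 + 76400 = 613200
  Less exemption 92000 → base 521200
  521200 × 27% = 140724

Mainline income levy:
  135000 × 6% = 8100
  87000 × 11% = 9570
  95000 × 16% = 15200
  119400 × 30% = 35820
  → 68690

140724 > 68690, so the supplementary minimum tax is the binding amount.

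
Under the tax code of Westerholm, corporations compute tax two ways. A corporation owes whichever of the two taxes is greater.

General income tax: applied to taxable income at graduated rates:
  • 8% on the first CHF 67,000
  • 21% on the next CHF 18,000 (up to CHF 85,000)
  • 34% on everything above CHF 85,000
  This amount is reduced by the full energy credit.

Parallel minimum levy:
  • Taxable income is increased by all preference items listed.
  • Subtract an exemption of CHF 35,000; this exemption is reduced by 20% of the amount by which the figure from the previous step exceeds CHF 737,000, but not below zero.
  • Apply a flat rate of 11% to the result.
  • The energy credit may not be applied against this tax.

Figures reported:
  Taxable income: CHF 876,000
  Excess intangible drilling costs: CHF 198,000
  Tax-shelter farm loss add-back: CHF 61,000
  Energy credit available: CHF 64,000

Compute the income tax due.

General income tax:
  CHF 67,000 × 8% = CHF 5,360
  CHF 18,000 × 21% = CHF 3,780
  CHF 791,000 × 34% = CHF 268,940
  → CHF 278,080
  Less energy credit CHF 64,000 → CHF 214,080

Parallel minimum levy:
  Adjusted income: CHF 876,000 + CHF 198,000 + CHF 61,000 = CHF 1,135,000
  Exemption: 20% × (CHF 1,135,000 − CHF 737,000) = CHF 79,600 ≥ CHF 35,000, so the exemption is fully phased out
  Base: CHF 1,135,000 − CHF 0 = CHF 1,135,000
  CHF 1,135,000 × 11% = CHF 124,850

CHF 214,080 > CHF 124,850, so the general income tax governs.

CHF 214,080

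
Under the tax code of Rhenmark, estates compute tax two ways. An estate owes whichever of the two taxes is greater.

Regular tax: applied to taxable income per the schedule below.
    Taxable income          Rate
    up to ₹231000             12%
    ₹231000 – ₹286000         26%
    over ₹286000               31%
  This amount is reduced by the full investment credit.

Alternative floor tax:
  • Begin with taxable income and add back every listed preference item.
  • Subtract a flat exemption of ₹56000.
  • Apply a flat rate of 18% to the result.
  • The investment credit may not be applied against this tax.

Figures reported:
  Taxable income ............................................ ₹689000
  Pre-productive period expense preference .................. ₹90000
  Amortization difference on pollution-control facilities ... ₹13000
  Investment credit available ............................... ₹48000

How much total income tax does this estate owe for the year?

Regular tax:
  ₹231000 × 12% = ₹27720
  ₹55000 × 26% = ₹14300
  ₹403000 × 31% = ₹124930
  → ₹166950
  Less investment credit ₹48000 → ₹118950

Alternative floor tax:
  Adjusted income: ₹689000 + ₹90000 + ₹13000 = ₹792000
  Less exemption ₹56000 → base ₹736000
  ₹736000 × 18% = ₹132480

₹132480 > ₹118950, so the alternative floor tax is the binding amount.

₹132480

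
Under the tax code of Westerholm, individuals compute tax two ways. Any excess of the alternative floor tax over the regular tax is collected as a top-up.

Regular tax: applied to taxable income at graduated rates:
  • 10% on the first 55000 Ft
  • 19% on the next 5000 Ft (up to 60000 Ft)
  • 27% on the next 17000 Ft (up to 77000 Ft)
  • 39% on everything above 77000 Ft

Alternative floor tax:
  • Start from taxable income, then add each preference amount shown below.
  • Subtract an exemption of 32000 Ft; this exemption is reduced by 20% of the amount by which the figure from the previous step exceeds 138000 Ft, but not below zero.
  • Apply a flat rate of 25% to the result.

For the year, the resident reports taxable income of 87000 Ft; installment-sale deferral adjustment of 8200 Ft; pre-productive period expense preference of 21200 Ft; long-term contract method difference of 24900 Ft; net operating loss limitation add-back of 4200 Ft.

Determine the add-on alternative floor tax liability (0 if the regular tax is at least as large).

Alternative floor tax:
  Adjusted income: 87000 Ft + 8200 Ft + 21200 Ft + 24900 Ft + 4200 Ft = 145500 Ft
  Exemption: 32000 Ft − 20% × (145500 Ft − 138000 Ft) = 32000 Ft − 1500 Ft = 30500 Ft
  Base: 145500 Ft − 30500 Ft = 115000 Ft
  115000 Ft × 25% = 28750 Ft

Regular tax:
  55000 Ft × 10% = 5500 Ft
  5000 Ft × 19% = 950 Ft
  17000 Ft × 27% = 4590 Ft
  10000 Ft × 39% = 3900 Ft
  → 14940 Ft

Excess of alternative floor tax over regular tax: 28750 Ft − 14940 Ft = 13810 Ft.

13810 Ft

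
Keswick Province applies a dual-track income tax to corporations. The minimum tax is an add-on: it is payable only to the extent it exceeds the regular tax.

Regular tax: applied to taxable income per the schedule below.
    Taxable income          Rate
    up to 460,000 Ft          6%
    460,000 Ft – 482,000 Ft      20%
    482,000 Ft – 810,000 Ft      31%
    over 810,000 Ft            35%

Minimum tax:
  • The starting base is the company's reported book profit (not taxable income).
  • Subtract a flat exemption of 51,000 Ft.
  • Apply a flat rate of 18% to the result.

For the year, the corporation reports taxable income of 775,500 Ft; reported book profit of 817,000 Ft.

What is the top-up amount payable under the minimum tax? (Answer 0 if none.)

Minimum tax:
  Base (reported book profit): 817,000 Ft
  Less exemption 51,000 Ft → base 766,000 Ft
  766,000 Ft × 18% = 137,880 Ft

Regular tax:
  460,000 Ft × 6% = 27,600 Ft
  22,000 Ft × 20% = 4,400 Ft
  293,500 Ft × 31% = 90,985 Ft
  → 122,985 Ft

Excess of minimum tax over regular tax: 137,880 Ft − 122,985 Ft = 14,895 Ft.

14,895 Ft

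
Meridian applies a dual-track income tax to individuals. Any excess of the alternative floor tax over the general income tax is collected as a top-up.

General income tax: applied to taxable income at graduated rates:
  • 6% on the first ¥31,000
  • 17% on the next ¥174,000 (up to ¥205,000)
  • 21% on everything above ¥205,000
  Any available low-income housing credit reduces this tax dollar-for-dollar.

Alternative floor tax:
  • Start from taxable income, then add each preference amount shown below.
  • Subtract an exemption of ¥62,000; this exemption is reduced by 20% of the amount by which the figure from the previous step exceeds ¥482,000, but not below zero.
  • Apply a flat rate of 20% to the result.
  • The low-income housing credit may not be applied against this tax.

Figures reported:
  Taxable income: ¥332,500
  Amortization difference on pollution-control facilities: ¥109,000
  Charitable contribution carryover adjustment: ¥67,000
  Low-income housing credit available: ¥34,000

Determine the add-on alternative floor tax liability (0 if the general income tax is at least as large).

¥66,145

General income tax:
  ¥31,000 × 6% = ¥1,860
  ¥174,000 × 17% = ¥29,580
  ¥127,500 × 21% = ¥26,775
  → ¥58,215
  Less low-income housing credit ¥34,000 → ¥24,215

Alternative floor tax:
  Adjusted income: ¥332,500 + ¥109,000 + ¥67,000 = ¥508,500
  Exemption: ¥62,000 − 20% × (¥508,500 − ¥482,000) = ¥62,000 − ¥5,300 = ¥56,700
  Base: ¥508,500 − ¥56,700 = ¥451,800
  ¥451,800 × 20% = ¥90,360

Excess of alternative floor tax over general income tax: ¥90,360 − ¥24,215 = ¥66,145.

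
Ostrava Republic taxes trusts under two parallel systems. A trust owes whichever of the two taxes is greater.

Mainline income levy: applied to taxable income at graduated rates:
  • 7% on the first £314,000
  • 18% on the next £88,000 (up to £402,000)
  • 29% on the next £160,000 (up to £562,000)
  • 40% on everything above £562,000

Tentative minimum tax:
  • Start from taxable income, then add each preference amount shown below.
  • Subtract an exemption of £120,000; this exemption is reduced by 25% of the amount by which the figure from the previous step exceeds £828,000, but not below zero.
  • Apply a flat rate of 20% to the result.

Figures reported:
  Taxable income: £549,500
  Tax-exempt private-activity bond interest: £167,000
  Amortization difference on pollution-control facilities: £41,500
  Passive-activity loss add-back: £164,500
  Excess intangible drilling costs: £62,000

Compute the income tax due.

£180,725

Tentative minimum tax:
  Adjusted income: £549,500 + £167,000 + £41,500 + £164,500 + £62,000 = £984,500
  Exemption: £120,000 − 25% × (£984,500 − £828,000) = £120,000 − £39,125 = £80,875
  Base: £984,500 − £80,875 = £903,625
  £903,625 × 20% = £180,725

Mainline income levy:
  £314,000 × 7% = £21,980
  £88,000 × 18% = £15,840
  £147,500 × 29% = £42,775
  → £80,595

£180,725 > £80,595, so the tentative minimum tax is the binding amount.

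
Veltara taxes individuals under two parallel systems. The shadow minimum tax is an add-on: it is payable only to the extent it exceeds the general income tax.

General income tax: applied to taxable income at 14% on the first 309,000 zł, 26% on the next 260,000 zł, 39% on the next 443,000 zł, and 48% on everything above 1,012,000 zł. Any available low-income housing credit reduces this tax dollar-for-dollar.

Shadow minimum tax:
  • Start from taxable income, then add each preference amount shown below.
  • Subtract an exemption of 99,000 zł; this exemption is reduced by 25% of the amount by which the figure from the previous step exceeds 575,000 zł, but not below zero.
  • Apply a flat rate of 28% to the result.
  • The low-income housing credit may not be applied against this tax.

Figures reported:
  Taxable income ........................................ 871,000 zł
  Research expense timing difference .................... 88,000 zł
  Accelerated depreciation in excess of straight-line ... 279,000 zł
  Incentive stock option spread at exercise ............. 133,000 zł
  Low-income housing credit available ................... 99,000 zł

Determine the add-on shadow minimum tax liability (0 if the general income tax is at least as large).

Shadow minimum tax:
  Adjusted income: 871,000 zł + 88,000 zł + 279,000 zł + 133,000 zł = 1,371,000 zł
  Exemption: 25% × (1,371,000 zł − 575,000 zł) = 199,000 zł ≥ 99,000 zł, so the exemption is fully phased out
  Base: 1,371,000 zł − 0 zł = 1,371,000 zł
  1,371,000 zł × 28% = 383,880 zł

General income tax:
  309,000 zł × 14% = 43,260 zł
  260,000 zł × 26% = 67,600 zł
  302,000 zł × 39% = 117,780 zł
  → 228,640 zł
  Less low-income housing credit 99,000 zł → 129,640 zł

Excess of shadow minimum tax over general income tax: 383,880 zł − 129,640 zł = 254,240 zł.

254,240 zł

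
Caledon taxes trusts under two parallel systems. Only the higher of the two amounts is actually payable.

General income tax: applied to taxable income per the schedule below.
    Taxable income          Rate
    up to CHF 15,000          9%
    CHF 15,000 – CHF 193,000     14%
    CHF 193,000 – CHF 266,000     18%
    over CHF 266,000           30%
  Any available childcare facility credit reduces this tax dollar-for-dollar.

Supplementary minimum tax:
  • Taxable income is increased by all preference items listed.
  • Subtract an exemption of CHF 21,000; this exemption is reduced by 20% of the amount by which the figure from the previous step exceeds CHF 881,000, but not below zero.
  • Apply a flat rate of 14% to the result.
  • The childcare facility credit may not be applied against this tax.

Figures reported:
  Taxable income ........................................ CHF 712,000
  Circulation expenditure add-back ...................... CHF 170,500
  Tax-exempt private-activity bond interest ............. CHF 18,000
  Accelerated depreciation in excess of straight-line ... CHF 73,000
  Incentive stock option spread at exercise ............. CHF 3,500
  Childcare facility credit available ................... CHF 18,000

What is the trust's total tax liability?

CHF 155,210

General income tax:
  CHF 15,000 × 9% = CHF 1,350
  CHF 178,000 × 14% = CHF 24,920
  CHF 73,000 × 18% = CHF 13,140
  CHF 446,000 × 30% = CHF 133,800
  → CHF 173,210
  Less childcare facility credit CHF 18,000 → CHF 155,210

Supplementary minimum tax:
  Adjusted income: CHF 712,000 + CHF 170,500 + CHF 18,000 + CHF 73,000 + CHF 3,500 = CHF 977,000
  Exemption: CHF 21,000 − 20% × (CHF 977,000 − CHF 881,000) = CHF 21,000 − CHF 19,200 = CHF 1,800
  Base: CHF 977,000 − CHF 1,800 = CHF 975,200
  CHF 975,200 × 14% = CHF 136,528

CHF 155,210 > CHF 136,528, so the general income tax governs.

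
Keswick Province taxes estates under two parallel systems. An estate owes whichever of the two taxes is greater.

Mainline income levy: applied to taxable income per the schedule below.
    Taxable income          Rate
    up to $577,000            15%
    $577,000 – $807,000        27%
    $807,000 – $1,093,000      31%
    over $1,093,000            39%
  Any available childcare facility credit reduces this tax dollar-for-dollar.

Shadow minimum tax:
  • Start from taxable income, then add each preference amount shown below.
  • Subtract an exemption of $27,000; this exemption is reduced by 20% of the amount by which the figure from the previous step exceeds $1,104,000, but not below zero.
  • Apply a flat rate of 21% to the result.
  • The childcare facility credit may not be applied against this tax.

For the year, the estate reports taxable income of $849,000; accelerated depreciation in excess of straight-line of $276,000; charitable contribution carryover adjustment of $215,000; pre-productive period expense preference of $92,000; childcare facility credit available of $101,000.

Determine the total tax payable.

$300,720

Mainline income levy:
  $577,000 × 15% = $86,550
  $230,000 × 27% = $62,100
  $42,000 × 31% = $13,020
  → $161,670
  Less childcare facility credit $101,000 → $60,670

Shadow minimum tax:
  Adjusted income: $849,000 + $276,000 + $215,000 + $92,000 = $1,432,000
  Exemption: 20% × ($1,432,000 − $1,104,000) = $65,600 ≥ $27,000, so the exemption is fully phased out
  Base: $1,432,000 − $0 = $1,432,000
  $1,432,000 × 21% = $300,720

$300,720 > $60,670, so the shadow minimum tax is the binding amount.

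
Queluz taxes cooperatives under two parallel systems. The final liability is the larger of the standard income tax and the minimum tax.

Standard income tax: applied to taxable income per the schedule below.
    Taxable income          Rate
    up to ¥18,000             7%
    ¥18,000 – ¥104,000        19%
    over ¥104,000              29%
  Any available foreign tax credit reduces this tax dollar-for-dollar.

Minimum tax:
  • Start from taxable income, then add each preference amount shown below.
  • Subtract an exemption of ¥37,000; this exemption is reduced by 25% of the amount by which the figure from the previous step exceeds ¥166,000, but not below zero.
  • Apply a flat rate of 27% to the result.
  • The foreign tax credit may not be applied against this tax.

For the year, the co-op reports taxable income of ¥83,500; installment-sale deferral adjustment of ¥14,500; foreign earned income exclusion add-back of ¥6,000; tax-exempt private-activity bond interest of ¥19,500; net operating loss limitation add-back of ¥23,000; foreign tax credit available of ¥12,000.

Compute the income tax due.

Minimum tax:
  Adjusted income: ¥83,500 + ¥14,500 + ¥6,000 + ¥19,500 + ¥23,000 = ¥146,500
  Exemption: ¥146,500 ≤ ¥166,000, so full ¥37,000 applies
  Base: ¥146,500 − ¥37,000 = ¥109,500
  ¥109,500 × 27% = ¥29,565

Standard income tax:
  ¥18,000 × 7% = ¥1,260
  ¥65,500 × 19% = ¥12,445
  → ¥13,705
  Less foreign tax credit ¥12,000 → ¥1,705

¥29,565 > ¥1,705, so the minimum tax is the binding amount.

¥29,565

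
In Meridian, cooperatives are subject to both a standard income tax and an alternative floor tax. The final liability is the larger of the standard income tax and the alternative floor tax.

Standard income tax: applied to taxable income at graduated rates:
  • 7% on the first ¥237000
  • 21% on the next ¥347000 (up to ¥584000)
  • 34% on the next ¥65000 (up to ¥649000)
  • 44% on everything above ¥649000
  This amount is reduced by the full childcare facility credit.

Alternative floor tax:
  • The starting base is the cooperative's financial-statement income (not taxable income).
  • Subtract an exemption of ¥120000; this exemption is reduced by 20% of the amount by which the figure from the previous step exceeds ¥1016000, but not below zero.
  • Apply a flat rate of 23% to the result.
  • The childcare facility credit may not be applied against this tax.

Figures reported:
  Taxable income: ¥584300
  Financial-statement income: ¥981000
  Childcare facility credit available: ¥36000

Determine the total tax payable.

Alternative floor tax:
  Base (financial-statement income): ¥981000
  Exemption: ¥981000 ≤ ¥1016000, so full ¥120000 applies
  Base: ¥981000 − ¥120000 = ¥861000
  ¥861000 × 23% = ¥198030

Standard income tax:
  ¥237000 × 7% = ¥16590
  ¥347000 × 21% = ¥72870
  ¥300 × 34% = ¥102
  → ¥89562
  Less childcare facility credit ¥36000 → ¥53562

¥198030 > ¥53562, so the alternative floor tax is the binding amount.

¥198030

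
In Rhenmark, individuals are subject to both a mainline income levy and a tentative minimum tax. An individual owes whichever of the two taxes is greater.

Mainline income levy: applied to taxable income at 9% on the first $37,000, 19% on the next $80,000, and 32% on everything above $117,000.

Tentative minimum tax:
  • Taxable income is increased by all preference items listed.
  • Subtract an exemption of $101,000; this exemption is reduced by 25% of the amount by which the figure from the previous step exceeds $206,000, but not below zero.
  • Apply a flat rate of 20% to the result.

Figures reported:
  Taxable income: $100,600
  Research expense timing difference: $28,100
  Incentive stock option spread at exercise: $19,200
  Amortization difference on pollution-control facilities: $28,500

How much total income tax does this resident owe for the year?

Mainline income levy:
  $37,000 × 9% = $3,330
  $63,600 × 19% = $12,084
  → $15,414

Tentative minimum tax:
  Adjusted income: $100,600 + $28,100 + $19,200 + $28,500 = $176,400
  Exemption: $176,400 ≤ $206,000, so full $101,000 applies
  Base: $176,400 − $101,000 = $75,400
  $75,400 × 20% = $15,080

$15,414 > $15,080, so the mainline income levy governs.

$15,414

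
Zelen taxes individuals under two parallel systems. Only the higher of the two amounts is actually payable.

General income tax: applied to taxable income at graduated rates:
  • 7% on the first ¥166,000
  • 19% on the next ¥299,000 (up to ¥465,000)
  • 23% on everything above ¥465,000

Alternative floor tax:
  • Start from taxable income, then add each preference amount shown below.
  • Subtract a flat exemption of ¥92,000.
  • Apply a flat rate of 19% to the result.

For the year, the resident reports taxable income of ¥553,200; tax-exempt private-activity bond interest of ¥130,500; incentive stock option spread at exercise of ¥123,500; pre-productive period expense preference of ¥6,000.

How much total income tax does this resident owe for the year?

Alternative floor tax:
  Adjusted income: ¥553,200 + ¥130,500 + ¥123,500 + ¥6,000 = ¥813,200
  Less exemption ¥92,000 → base ¥721,200
  ¥721,200 × 19% = ¥137,028

General income tax:
  ¥166,000 × 7% = ¥11,620
  ¥299,000 × 19% = ¥56,810
  ¥88,200 × 23% = ¥20,286
  → ¥88,716

¥137,028 > ¥88,716, so the alternative floor tax is the binding amount.

¥137,028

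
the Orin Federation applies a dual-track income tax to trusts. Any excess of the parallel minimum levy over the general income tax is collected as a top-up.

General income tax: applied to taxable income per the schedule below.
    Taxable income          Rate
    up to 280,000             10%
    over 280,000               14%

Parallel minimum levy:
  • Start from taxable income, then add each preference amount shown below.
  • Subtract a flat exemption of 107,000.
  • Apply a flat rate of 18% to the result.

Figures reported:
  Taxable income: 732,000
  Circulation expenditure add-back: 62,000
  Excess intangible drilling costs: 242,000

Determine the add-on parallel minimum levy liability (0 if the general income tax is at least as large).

General income tax:
  280,000 × 10% = 28,000
  452,000 × 14% = 63,280
  → 91,280

Parallel minimum levy:
  Adjusted income: 732,000 + 62,000 + 242,000 = 1,036,000
  Less exemption 107,000 → base 929,000
  929,000 × 18% = 167,220

Excess of parallel minimum levy over general income tax: 167,220 − 91,280 = 75,940.

75,940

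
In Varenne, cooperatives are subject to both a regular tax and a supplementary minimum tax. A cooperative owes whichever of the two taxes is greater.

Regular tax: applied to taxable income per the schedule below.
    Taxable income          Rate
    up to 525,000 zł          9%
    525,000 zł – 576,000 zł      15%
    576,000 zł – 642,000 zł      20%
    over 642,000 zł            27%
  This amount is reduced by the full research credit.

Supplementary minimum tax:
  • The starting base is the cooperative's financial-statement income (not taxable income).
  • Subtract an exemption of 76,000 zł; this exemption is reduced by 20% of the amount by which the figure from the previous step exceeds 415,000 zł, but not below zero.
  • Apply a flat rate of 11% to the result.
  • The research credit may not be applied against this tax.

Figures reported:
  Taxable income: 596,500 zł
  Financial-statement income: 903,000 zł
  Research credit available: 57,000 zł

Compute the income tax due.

99,330 zł

Supplementary minimum tax:
  Base (financial-statement income): 903,000 zł
  Exemption: 20% × (903,000 zł − 415,000 zł) = 97,600 zł ≥ 76,000 zł, so the exemption is fully phased out
  Base: 903,000 zł − 0 zł = 903,000 zł
  903,000 zł × 11% = 99,330 zł

Regular tax:
  525,000 zł × 9% = 47,250 zł
  51,000 zł × 15% = 7,650 zł
  20,500 zł × 20% = 4,100 zł
  → 59,000 zł
  Less research credit 57,000 zł → 2,000 zł

99,330 zł > 2,000 zł, so the supplementary minimum tax is the binding amount.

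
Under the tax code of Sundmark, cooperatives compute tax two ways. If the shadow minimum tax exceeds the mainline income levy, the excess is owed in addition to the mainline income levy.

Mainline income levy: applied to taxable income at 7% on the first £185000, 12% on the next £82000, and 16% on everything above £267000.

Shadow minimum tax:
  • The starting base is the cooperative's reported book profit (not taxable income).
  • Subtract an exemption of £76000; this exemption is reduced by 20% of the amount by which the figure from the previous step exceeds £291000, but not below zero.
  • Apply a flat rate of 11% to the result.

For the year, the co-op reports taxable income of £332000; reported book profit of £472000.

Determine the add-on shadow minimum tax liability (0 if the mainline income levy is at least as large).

Shadow minimum tax:
  Base (reported book profit): £472000
  Exemption: £76000 − 20% × (£472000 − £291000) = £76000 − £36200 = £39800
  Base: £472000 − £39800 = £432200
  £432200 × 11% = £47542

Mainline income levy:
  £185000 × 7% = £12950
  £82000 × 12% = £9840
  £65000 × 16% = £10400
  → £33190

Excess of shadow minimum tax over mainline income levy: £47542 − £33190 = £14352.

£14352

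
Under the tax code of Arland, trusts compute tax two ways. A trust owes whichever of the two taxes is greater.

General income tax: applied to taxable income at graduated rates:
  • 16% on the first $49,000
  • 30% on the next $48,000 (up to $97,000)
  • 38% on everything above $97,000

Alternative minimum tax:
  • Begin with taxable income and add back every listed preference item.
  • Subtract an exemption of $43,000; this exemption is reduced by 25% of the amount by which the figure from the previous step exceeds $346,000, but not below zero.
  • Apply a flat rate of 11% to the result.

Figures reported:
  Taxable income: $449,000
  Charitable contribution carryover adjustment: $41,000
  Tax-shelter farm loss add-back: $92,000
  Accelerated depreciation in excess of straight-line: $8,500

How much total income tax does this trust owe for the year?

$156,000

General income tax:
  $49,000 × 16% = $7,840
  $48,000 × 30% = $14,400
  $352,000 × 38% = $133,760
  → $156,000

Alternative minimum tax:
  Adjusted income: $449,000 + $41,000 + $92,000 + $8,500 = $590,500
  Exemption: 25% × ($590,500 − $346,000) = $61,125 ≥ $43,000, so the exemption is fully phased out
  Base: $590,500 − $0 = $590,500
  $590,500 × 11% = $64,955

$156,000 > $64,955, so the general income tax governs.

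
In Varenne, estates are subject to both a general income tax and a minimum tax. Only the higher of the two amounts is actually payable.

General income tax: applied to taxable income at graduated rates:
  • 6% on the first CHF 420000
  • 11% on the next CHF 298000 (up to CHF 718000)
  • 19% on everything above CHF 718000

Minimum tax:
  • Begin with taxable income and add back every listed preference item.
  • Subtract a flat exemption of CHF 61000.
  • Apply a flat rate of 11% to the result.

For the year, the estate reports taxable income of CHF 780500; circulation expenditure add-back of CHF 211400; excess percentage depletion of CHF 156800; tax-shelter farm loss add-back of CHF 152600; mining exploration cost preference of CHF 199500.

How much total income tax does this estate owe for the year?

CHF 158378

General income tax:
  CHF 420000 × 6% = CHF 25200
  CHF 298000 × 11% = CHF 32780
  CHF 62500 × 19% = CHF 11875
  → CHF 69855

Minimum tax:
  Adjusted income: CHF 780500 + CHF 211400 + CHF 156800 + CHF 152600 + CHF 199500 = CHF 1500800
  Less exemption CHF 61000 → base CHF 1439800
  CHF 1439800 × 11% = CHF 158378

CHF 158378 > CHF 69855, so the minimum tax is the binding amount.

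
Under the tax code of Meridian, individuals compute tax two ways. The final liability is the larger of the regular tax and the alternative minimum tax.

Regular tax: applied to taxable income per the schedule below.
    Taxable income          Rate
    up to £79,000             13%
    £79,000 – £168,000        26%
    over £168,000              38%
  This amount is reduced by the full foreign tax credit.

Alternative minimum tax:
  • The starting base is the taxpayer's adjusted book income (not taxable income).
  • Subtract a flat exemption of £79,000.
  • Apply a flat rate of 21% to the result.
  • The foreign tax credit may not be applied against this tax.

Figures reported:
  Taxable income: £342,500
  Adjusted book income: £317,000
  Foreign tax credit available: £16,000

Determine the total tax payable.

Alternative minimum tax:
  Base (adjusted book income): £317,000
  Less exemption £79,000 → base £238,000
  £238,000 × 21% = £49,980

Regular tax:
  £79,000 × 13% = £10,270
  £89,000 × 26% = £23,140
  £174,500 × 38% = £66,310
  → £99,720
  Less foreign tax credit £16,000 → £83,720

£83,720 > £49,980, so the regular tax governs.

£83,720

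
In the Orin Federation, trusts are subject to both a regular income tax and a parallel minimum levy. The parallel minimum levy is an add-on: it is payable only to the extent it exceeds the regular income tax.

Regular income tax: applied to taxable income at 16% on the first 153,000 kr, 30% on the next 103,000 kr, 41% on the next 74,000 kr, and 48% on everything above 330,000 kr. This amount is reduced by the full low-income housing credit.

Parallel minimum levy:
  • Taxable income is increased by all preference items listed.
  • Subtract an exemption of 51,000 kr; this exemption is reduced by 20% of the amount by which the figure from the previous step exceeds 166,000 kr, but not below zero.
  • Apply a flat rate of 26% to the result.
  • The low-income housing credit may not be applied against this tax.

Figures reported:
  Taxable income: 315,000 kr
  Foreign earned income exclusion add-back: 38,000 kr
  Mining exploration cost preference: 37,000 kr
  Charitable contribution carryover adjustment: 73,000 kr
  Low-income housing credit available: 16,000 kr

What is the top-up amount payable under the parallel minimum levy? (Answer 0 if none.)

56,810 kr

Parallel minimum levy:
  Adjusted income: 315,000 kr + 38,000 kr + 37,000 kr + 73,000 kr = 463,000 kr
  Exemption: 20% × (463,000 kr − 166,000 kr) = 59,400 kr ≥ 51,000 kr, so the exemption is fully phased out
  Base: 463,000 kr − 0 kr = 463,000 kr
  463,000 kr × 26% = 120,380 kr

Regular income tax:
  153,000 kr × 16% = 24,480 kr
  103,000 kr × 30% = 30,900 kr
  59,000 kr × 41% = 24,190 kr
  → 79,570 kr
  Less low-income housing credit 16,000 kr → 63,570 kr

Excess of parallel minimum levy over regular income tax: 120,380 kr − 63,570 kr = 56,810 kr.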